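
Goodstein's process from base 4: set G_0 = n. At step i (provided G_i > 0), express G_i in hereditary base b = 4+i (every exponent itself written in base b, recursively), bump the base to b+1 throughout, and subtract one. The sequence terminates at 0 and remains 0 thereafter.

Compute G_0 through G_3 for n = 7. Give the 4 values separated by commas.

i=0: 7 = 4 + 3 (b=4); 4→5: 5 + 3 = 8; 8−1 = 7
i=1: 7 = 5 + 2 (b=5); 5→6: 6 + 2 = 8; 8−1 = 7
i=2: 7 = 6 + 1 (b=6); 6→7: 7 + 1 = 8; 8−1 = 7

7, 7, 7, 7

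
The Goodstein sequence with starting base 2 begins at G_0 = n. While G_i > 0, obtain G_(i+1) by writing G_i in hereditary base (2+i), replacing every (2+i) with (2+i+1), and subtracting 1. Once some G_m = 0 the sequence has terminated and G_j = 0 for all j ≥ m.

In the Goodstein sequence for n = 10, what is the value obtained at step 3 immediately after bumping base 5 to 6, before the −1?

G_0 = 10. HB_2(10) = 2^(2 + 1) + 2. Bump = 84. G_1 = 83.
G_1 = 83. HB_3(83) = 3^(3 + 1) + 2. Bump = 1026. G_2 = 1025.
G_2 = 1025. HB_4(1025) = 4^(4 + 1) + 1. Bump = 15626. G_3 = 15625.

279936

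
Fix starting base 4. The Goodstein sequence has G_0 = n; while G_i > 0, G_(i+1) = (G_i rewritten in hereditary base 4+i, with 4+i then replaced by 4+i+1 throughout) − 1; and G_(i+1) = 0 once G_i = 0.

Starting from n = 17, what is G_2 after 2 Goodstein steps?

(0) 17|_4 = 4^2 + 1 ↦ 5^2 + 1|_5 = 26 ⇒ 25
(1) 25|_5 = 5^2 ↦ 6^2|_6 = 36 ⇒ 35
(2) 35|_6 = 5·6 + 5 ↦ 5·7 + 5|_7 = 40 ⇒ 39

35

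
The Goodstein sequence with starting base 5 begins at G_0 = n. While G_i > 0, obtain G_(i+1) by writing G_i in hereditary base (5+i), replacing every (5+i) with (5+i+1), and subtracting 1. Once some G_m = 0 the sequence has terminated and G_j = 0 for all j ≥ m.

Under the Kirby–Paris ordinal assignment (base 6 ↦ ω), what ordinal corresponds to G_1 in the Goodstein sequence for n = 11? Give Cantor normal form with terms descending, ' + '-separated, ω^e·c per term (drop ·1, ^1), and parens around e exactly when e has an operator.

step 0: 11 = 2·5 + 1; sub 6 for 5: 2·6 + 1; = 13; G_1 = 13−1 = 12
step 1: 12 = 2·6; sub 7 for 6: 2·7; = 14; G_2 = 14−1 = 13

ω·2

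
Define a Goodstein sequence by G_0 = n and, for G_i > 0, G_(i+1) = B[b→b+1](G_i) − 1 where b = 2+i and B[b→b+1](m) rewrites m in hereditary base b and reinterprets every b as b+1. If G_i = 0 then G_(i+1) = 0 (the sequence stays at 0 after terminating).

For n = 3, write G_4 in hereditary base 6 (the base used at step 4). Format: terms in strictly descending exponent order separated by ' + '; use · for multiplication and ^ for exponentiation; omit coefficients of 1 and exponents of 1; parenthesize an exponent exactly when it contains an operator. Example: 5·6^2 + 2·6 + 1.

[0] 3 ≡ 2 + 1 (base 2). Lift 3: 4. −1: 3.
[1] 3 ≡ 3 (base 3). Lift 4: 4. −1: 3.
[2] 3 ≡ 3 (base 4). Lift 5: 3. −1: 2.
[3] 2 ≡ 2 (base 5). Lift 6: 2. −1: 1.
[4] 1 ≡ 1 (base 6). Lift 7: 1. −1: 0.

1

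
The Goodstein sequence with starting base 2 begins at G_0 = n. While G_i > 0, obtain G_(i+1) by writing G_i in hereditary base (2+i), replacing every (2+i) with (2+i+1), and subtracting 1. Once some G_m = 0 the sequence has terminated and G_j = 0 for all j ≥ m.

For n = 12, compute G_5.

12 —HB2→ 2^(2 + 1) + 2^2 —bump→ 3^(3 + 1) + 3^3 = 108 —(−1)→ 107
107 —HB3→ 3^(3 + 1) + 2·3^2 + 2·3 + 2 —bump→ 4^(4 + 1) + 2·4^2 + 2·4 + 2 = 1066 —(−1)→ 1065
1065 —HB4→ 4^(4 + 1) + 2·4^2 + 2·4 + 1 —bump→ 5^(5 + 1) + 2·5^2 + 2·5 + 1 = 15686 —(−1)→ 15685
15685 —HB5→ 5^(5 + 1) + 2·5^2 + 2·5 —bump→ 6^(6 + 1) + 2·6^2 + 2·6 = 280020 —(−1)→ 280019
280019 —HB6→ 6^(6 + 1) + 2·6^2 + 6 + 5 —bump→ 7^(7 + 1) + 2·7^2 + 7 + 5 = 5764911 —(−1)→ 5764910

5764910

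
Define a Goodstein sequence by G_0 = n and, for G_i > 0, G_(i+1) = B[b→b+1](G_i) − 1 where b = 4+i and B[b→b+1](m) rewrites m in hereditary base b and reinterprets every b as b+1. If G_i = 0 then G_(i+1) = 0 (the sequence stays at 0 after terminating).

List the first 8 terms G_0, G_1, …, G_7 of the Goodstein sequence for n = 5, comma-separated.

5, 5, 5, 4, 3, 2, 1, 0

(0) 5|_4 = 4 + 1 ↦ 5 + 1|_5 = 6 ⇒ 5
(1) 5|_5 = 5 ↦ 6|_6 = 6 ⇒ 5
(2) 5|_6 = 5 ↦ 5|_7 = 5 ⇒ 4
(3) 4|_7 = 4 ↦ 4|_8 = 4 ⇒ 3
(4) 3|_8 = 3 ↦ 3|_9 = 3 ⇒ 2
(5) 2|_9 = 2 ↦ 2|_10 = 2 ⇒ 1
(6) 1|_10 = 1 ↦ 1|_11 = 1 ⇒ 0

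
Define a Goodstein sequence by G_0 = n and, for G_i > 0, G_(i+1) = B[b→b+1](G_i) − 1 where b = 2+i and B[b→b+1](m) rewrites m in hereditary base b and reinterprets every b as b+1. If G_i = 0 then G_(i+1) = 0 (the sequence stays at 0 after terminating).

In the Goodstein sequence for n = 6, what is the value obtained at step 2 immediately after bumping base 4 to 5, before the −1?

step 0: 6 = 2^2 + 2; sub 3 for 2: 3^3 + 3; = 30; G_1 = 30−1 = 29
step 1: 29 = 3^3 + 2; sub 4 for 3: 4^4 + 2; = 258; G_2 = 258−1 = 257

3126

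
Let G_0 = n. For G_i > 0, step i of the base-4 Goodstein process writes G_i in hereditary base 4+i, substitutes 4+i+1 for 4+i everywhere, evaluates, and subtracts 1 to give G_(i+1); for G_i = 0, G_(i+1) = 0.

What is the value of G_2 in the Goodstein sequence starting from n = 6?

(0) 6|_4 = 4 + 2 ↦ 5 + 2|_5 = 7 ⇒ 6
(1) 6|_5 = 5 + 1 ↦ 6 + 1|_6 = 7 ⇒ 6
(2) 6|_6 = 6 ↦ 7|_7 = 7 ⇒ 6

6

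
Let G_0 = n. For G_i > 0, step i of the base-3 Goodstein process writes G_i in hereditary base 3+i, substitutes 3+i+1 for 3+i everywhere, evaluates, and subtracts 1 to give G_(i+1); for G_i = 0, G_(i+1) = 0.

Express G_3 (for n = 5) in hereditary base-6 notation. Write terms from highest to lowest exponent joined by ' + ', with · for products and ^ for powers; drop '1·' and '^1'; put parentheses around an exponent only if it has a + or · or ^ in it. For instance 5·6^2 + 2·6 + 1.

5

i=0: 5 = 3 + 2 (b=3); 3→4: 4 + 2 = 6; 6−1 = 5
i=1: 5 = 4 + 1 (b=4); 4→5: 5 + 1 = 6; 6−1 = 5
i=2: 5 = 5 (b=5); 5→6: 6 = 6; 6−1 = 5
i=3: 5 = 5 (b=6); 6→7: 5 = 5; 5−1 = 4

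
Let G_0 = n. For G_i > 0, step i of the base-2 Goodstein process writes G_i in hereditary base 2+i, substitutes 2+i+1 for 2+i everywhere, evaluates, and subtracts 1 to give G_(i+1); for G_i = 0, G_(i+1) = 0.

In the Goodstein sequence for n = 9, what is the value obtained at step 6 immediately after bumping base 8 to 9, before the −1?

9 —HB2→ 2^(2 + 1) + 1 —bump→ 3^(3 + 1) + 1 = 82 —(−1)→ 81
81 —HB3→ 3^(3 + 1) —bump→ 4^(4 + 1) = 1024 —(−1)→ 1023
1023 —HB4→ 3·4^4 + 3·4^3 + 3·4^2 + 3·4 + 3 —bump→ 3·5^5 + 3·5^3 + 3·5^2 + 3·5 + 3 = 9843 —(−1)→ 9842
9842 —HB5→ 3·5^5 + 3·5^3 + 3·5^2 + 3·5 + 2 —bump→ 3·6^6 + 3·6^3 + 3·6^2 + 3·6 + 2 = 140744 —(−1)→ 140743
140743 —HB6→ 3·6^6 + 3·6^3 + 3·6^2 + 3·6 + 1 —bump→ 3·7^7 + 3·7^3 + 3·7^2 + 3·7 + 1 = 2471827 —(−1)→ 2471826
2471826 —HB7→ 3·7^7 + 3·7^3 + 3·7^2 + 3·7 —bump→ 3·8^8 + 3·8^3 + 3·8^2 + 3·8 = 50333400 —(−1)→ 50333399
50333399 —HB8→ 3·8^8 + 3·8^3 + 3·8^2 + 2·8 + 7 —bump→ 3·9^9 + 3·9^3 + 3·9^2 + 2·9 + 7 = 1162263922 —(−1)→ 1162263921

1162263922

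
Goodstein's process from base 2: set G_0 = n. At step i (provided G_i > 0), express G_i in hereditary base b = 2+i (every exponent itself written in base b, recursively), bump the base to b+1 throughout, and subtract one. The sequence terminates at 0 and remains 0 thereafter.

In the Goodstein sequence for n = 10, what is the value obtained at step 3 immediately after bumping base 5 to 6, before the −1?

G_0=10  [base 2] 2^(2 + 1) + 2  →[2↦3]→  3^(3 + 1) + 3 = 84  −1 ⇒ G_1=83
G_1=83  [base 3] 3^(3 + 1) + 2  →[3↦4]→  4^(4 + 1) + 2 = 1026  −1 ⇒ G_2=1025
G_2=1025  [base 4] 4^(4 + 1) + 1  →[4↦5]→  5^(5 + 1) + 1 = 15626  −1 ⇒ G_3=15625
G_3=15625  [base 5] 5^(5 + 1)  →[5↦6]→  6^(6 + 1) = 279936  −1 ⇒ G_4=279935

279936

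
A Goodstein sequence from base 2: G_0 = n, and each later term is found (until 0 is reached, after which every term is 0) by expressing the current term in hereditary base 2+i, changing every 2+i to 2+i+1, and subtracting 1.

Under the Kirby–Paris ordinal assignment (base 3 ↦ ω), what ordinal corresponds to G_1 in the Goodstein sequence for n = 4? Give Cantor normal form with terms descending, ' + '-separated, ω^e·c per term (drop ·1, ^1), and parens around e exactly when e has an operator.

ω^2·2 + ω·2 + 2

step 0: 4 = 2^2; sub 3 for 2: 3^3; = 27; G_1 = 27−1 = 26
step 1: 26 = 2·3^2 + 2·3 + 2; sub 4 for 3: 2·4^2 + 2·4 + 2; = 42; G_2 = 42−1 = 41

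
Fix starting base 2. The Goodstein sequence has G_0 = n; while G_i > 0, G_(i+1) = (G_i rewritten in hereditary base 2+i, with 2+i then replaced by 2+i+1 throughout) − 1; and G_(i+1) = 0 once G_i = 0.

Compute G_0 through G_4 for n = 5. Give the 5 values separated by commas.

base 2: 5 = 2^2 + 1; at 3: 3^3 + 1 = 28; next = 27
base 3: 27 = 3^3; at 4: 4^4 = 256; next = 255
base 4: 255 = 3·4^3 + 3·4^2 + 3·4 + 3; at 5: 3·5^3 + 3·5^2 + 3·5 + 3 = 468; next = 467
base 5: 467 = 3·5^3 + 3·5^2 + 3·5 + 2; at 6: 3·6^3 + 3·6^2 + 3·6 + 2 = 776; next = 775

5, 27, 255, 467, 775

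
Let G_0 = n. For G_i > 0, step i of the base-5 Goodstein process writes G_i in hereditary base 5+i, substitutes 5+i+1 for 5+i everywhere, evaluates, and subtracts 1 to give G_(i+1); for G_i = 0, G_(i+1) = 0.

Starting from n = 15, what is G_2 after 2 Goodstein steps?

18

base 5: 15 = 3·5; at 6: 3·6 = 18; next = 17
base 6: 17 = 2·6 + 5; at 7: 2·7 + 5 = 19; next = 18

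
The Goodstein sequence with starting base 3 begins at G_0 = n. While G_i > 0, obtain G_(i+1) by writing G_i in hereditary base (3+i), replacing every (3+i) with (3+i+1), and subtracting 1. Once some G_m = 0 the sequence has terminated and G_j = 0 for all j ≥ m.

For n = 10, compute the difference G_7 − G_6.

10 —HB3→ 3^2 + 1 —bump→ 4^2 + 1 = 17 —(−1)→ 16
16 —HB4→ 4^2 —bump→ 5^2 = 25 —(−1)→ 24
24 —HB5→ 4·5 + 4 —bump→ 4·6 + 4 = 28 —(−1)→ 27
27 —HB6→ 4·6 + 3 —bump→ 4·7 + 3 = 31 —(−1)→ 30
30 —HB7→ 4·7 + 2 —bump→ 4·8 + 2 = 34 —(−1)→ 33
33 —HB8→ 4·8 + 1 —bump→ 4·9 + 1 = 37 —(−1)→ 36
36 —HB9→ 4·9 —bump→ 4·10 = 40 —(−1)→ 39

3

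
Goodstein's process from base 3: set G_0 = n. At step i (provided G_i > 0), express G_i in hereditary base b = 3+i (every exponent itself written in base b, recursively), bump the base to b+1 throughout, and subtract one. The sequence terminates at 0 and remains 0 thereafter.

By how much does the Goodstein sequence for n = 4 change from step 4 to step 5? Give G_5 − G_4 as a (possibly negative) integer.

G_0=4  [base 3] 3 + 1  →[3↦4]→  4 + 1 = 5  −1 ⇒ G_1=4
G_1=4  [base 4] 4  →[4↦5]→  5 = 5  −1 ⇒ G_2=4
G_2=4  [base 5] 4  →[5↦6]→  4 = 4  −1 ⇒ G_3=3
G_3=3  [base 6] 3  →[6↦7]→  3 = 3  −1 ⇒ G_4=2
G_4=2  [base 7] 2  →[7↦8]→  2 = 2  −1 ⇒ G_5=1

-1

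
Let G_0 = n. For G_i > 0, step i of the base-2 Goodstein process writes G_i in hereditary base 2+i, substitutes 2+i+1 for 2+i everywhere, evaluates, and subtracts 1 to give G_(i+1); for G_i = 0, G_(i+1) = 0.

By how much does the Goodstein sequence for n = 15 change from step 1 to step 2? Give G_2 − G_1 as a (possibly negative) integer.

15 —HB2→ 2^(2 + 1) + 2^2 + 2 + 1 —bump→ 3^(3 + 1) + 3^3 + 3 + 1 = 112 —(−1)→ 111
111 —HB3→ 3^(3 + 1) + 3^3 + 3 —bump→ 4^(4 + 1) + 4^4 + 4 = 1284 —(−1)→ 1283

1172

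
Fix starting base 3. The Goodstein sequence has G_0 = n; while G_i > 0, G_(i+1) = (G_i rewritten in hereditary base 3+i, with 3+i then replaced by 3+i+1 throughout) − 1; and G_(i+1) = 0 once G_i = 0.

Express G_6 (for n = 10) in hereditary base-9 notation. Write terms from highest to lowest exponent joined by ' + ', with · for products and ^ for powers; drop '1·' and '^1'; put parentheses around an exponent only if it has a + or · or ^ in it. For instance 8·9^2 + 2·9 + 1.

[0] 10 ≡ 3^2 + 1 (base 3). Lift 4: 17. −1: 16.
[1] 16 ≡ 4^2 (base 4). Lift 5: 25. −1: 24.
[2] 24 ≡ 4·5 + 4 (base 5). Lift 6: 28. −1: 27.
[3] 27 ≡ 4·6 + 3 (base 6). Lift 7: 31. −1: 30.
[4] 30 ≡ 4·7 + 2 (base 7). Lift 8: 34. −1: 33.
[5] 33 ≡ 4·8 + 1 (base 8). Lift 9: 37. −1: 36.
[6] 36 ≡ 4·9 (base 9). Lift 10: 40. −1: 39.

4·9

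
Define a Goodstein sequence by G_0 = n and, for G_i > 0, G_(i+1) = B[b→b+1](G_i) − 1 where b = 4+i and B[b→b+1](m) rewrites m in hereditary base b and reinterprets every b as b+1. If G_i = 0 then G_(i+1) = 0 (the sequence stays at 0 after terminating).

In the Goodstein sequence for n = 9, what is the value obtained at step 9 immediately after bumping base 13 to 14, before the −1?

9 —HB4→ 2·4 + 1 —bump→ 2·5 + 1 = 11 —(−1)→ 10
10 —HB5→ 2·5 —bump→ 2·6 = 12 —(−1)→ 11
11 —HB6→ 6 + 5 —bump→ 7 + 5 = 12 —(−1)→ 11
11 —HB7→ 7 + 4 —bump→ 8 + 4 = 12 —(−1)→ 11
11 —HB8→ 8 + 3 —bump→ 9 + 3 = 12 —(−1)→ 11
11 —HB9→ 9 + 2 —bump→ 10 + 2 = 12 —(−1)→ 11
11 —HB10→ 10 + 1 —bump→ 11 + 1 = 12 —(−1)→ 11
11 —HB11→ 11 —bump→ 12 = 12 —(−1)→ 11
11 —HB12→ 11 —bump→ 11 = 11 —(−1)→ 10

10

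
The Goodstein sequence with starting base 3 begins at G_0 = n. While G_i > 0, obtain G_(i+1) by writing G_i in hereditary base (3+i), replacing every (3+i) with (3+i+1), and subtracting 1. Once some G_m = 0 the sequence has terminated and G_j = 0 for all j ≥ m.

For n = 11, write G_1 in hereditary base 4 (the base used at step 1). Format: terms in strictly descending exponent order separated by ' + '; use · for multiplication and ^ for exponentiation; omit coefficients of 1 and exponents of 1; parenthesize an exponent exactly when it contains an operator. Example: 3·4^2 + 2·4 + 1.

4^2 + 1

i=0: 11 = 3^2 + 2 (b=3); 3→4: 4^2 + 2 = 18; 18−1 = 17
i=1: 17 = 4^2 + 1 (b=4); 4→5: 5^2 + 1 = 26; 26−1 = 25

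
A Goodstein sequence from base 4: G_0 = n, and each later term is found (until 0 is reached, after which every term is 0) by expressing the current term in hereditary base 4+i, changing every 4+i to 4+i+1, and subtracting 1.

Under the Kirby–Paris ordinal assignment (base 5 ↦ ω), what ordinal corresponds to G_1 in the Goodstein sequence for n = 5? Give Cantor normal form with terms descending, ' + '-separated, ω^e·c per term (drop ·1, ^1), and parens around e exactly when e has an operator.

ω

G_0=5  [base 4] 4 + 1  →[4↦5]→  5 + 1 = 6  −1 ⇒ G_1=5
G_1=5  [base 5] 5  →[5↦6]→  6 = 6  −1 ⇒ G_2=5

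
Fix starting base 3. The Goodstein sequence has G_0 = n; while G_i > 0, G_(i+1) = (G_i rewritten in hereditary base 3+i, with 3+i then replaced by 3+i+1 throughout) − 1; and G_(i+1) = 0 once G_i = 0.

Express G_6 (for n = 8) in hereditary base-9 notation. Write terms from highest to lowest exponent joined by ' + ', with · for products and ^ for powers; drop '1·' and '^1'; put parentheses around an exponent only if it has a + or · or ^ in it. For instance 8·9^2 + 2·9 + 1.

G_0=8  [base 3] 2·3 + 2  →[3↦4]→  2·4 + 2 = 10  −1 ⇒ G_1=9
G_1=9  [base 4] 2·4 + 1  →[4↦5]→  2·5 + 1 = 11  −1 ⇒ G_2=10
G_2=10  [base 5] 2·5  →[5↦6]→  2·6 = 12  −1 ⇒ G_3=11
G_3=11  [base 6] 6 + 5  →[6↦7]→  7 + 5 = 12  −1 ⇒ G_4=11
G_4=11  [base 7] 7 + 4  →[7↦8]→  8 + 4 = 12  −1 ⇒ G_5=11
G_5=11  [base 8] 8 + 3  →[8↦9]→  9 + 3 = 12  −1 ⇒ G_6=11
G_6=11  [base 9] 9 + 2  →[9↦10]→  10 + 2 = 12  −1 ⇒ G_7=11

9 + 2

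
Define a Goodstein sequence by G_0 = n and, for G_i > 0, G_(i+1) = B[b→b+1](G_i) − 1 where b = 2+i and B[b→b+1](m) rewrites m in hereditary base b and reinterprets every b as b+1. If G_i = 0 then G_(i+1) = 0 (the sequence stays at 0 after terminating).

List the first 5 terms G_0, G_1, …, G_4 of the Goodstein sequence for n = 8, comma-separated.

8 —HB2→ 2^(2 + 1) —bump→ 3^(3 + 1) = 81 —(−1)→ 80
80 —HB3→ 2·3^3 + 2·3^2 + 2·3 + 2 —bump→ 2·4^4 + 2·4^2 + 2·4 + 2 = 554 —(−1)→ 553
553 —HB4→ 2·4^4 + 2·4^2 + 2·4 + 1 —bump→ 2·5^5 + 2·5^2 + 2·5 + 1 = 6311 —(−1)→ 6310
6310 —HB5→ 2·5^5 + 2·5^2 + 2·5 —bump→ 2·6^6 + 2·6^2 + 2·6 = 93396 —(−1)→ 93395

8, 80, 553, 6310, 93395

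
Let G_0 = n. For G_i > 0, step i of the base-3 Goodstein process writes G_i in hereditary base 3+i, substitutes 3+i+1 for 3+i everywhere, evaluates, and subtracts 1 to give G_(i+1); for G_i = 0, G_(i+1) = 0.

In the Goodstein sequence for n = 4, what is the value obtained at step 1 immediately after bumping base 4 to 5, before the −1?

G_0 = 4. HB_3(4) = 3 + 1. Bump = 5. G_1 = 4.
G_1 = 4. HB_4(4) = 4. Bump = 5. G_2 = 4.

5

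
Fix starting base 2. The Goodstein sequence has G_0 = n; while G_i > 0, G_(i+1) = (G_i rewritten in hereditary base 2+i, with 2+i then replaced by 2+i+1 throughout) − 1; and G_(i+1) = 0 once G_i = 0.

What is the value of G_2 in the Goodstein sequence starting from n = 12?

1065

G_0=12  [base 2] 2^(2 + 1) + 2^2  →[2↦3]→  3^(3 + 1) + 3^3 = 108  −1 ⇒ G_1=107
G_1=107  [base 3] 3^(3 + 1) + 2·3^2 + 2·3 + 2  →[3↦4]→  4^(4 + 1) + 2·4^2 + 2·4 + 2 = 1066  −1 ⇒ G_2=1065
G_2=1065  [base 4] 4^(4 + 1) + 2·4^2 + 2·4 + 1  →[4↦5]→  5^(5 + 1) + 2·5^2 + 2·5 + 1 = 15686  −1 ⇒ G_3=15685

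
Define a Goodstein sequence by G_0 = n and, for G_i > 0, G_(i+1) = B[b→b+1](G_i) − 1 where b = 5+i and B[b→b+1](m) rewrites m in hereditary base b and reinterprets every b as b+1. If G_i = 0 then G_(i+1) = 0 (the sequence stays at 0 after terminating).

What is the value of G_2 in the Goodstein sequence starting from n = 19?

23

G_0 = 19. HB_5(19) = 3·5 + 4. Bump = 22. G_1 = 21.
G_1 = 21. HB_6(21) = 3·6 + 3. Bump = 24. G_2 = 23.
G_2 = 23. HB_7(23) = 3·7 + 2. Bump = 26. G_3 = 25.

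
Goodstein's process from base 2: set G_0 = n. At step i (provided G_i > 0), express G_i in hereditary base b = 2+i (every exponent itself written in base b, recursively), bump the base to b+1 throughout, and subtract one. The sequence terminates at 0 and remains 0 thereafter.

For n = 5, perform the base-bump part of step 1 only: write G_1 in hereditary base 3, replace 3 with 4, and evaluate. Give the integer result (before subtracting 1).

256

step 0: 5 = 2^2 + 1; sub 3 for 2: 3^3 + 1; = 28; G_1 = 28−1 = 27
step 1: 27 = 3^3; sub 4 for 3: 4^4; = 256; G_2 = 256−1 = 255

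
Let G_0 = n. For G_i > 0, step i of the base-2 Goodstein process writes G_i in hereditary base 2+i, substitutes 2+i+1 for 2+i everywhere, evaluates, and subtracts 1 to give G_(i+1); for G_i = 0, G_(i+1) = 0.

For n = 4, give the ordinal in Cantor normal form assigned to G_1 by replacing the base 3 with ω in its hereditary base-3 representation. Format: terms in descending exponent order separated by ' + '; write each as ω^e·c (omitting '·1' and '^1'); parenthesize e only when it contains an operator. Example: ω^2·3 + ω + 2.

base 2: 4 = 2^2; at 3: 3^3 = 27; next = 26
base 3: 26 = 2·3^2 + 2·3 + 2; at 4: 2·4^2 + 2·4 + 2 = 42; next = 41

ω^2·2 + ω·2 + 2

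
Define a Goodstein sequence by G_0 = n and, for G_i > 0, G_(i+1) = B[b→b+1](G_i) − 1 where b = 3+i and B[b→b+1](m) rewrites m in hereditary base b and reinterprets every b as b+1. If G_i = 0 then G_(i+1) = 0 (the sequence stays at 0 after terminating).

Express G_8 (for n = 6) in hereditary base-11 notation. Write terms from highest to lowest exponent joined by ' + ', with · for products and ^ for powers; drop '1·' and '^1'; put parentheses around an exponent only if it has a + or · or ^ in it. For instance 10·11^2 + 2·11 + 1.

4

6 —HB3→ 2·3 —bump→ 2·4 = 8 —(−1)→ 7
7 —HB4→ 4 + 3 —bump→ 5 + 3 = 8 —(−1)→ 7
7 —HB5→ 5 + 2 —bump→ 6 + 2 = 8 —(−1)→ 7
7 —HB6→ 6 + 1 —bump→ 7 + 1 = 8 —(−1)→ 7
7 —HB7→ 7 —bump→ 8 = 8 —(−1)→ 7
7 —HB8→ 7 —bump→ 7 = 7 —(−1)→ 6
6 —HB9→ 6 —bump→ 6 = 6 —(−1)→ 5
5 —HB10→ 5 —bump→ 5 = 5 —(−1)→ 4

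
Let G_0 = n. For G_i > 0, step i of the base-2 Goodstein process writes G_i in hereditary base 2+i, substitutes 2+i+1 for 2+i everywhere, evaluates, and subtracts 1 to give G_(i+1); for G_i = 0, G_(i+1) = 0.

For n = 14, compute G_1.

(0) 14|_2 = 2^(2 + 1) + 2^2 + 2 ↦ 3^(3 + 1) + 3^3 + 3|_3 = 111 ⇒ 110
(1) 110|_3 = 3^(3 + 1) + 3^3 + 2 ↦ 4^(4 + 1) + 4^4 + 2|_4 = 1282 ⇒ 1281

110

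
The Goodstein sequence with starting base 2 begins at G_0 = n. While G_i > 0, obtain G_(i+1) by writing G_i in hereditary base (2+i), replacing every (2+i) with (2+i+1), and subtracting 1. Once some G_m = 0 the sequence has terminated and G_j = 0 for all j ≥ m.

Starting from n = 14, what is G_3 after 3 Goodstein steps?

18750

base 2: 14 = 2^(2 + 1) + 2^2 + 2; at 3: 3^(3 + 1) + 3^3 + 3 = 111; next = 110
base 3: 110 = 3^(3 + 1) + 3^3 + 2; at 4: 4^(4 + 1) + 4^4 + 2 = 1282; next = 1281
base 4: 1281 = 4^(4 + 1) + 4^4 + 1; at 5: 5^(5 + 1) + 5^5 + 1 = 18751; next = 18750
base 5: 18750 = 5^(5 + 1) + 5^5; at 6: 6^(6 + 1) + 6^6 = 326592; next = 326591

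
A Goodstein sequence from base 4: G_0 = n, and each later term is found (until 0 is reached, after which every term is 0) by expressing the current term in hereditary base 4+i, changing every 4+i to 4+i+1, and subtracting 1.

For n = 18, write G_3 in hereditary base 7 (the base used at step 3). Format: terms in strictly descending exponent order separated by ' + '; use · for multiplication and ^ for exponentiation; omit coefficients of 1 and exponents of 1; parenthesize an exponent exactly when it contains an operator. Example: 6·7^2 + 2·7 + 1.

6·7 + 6

step 0: 18 = 4^2 + 2; sub 5 for 4: 5^2 + 2; = 27; G_1 = 27−1 = 26
step 1: 26 = 5^2 + 1; sub 6 for 5: 6^2 + 1; = 37; G_2 = 37−1 = 36
step 2: 36 = 6^2; sub 7 for 6: 7^2; = 49; G_3 = 49−1 = 48
step 3: 48 = 6·7 + 6; sub 8 for 7: 6·8 + 6; = 54; G_4 = 54−1 = 53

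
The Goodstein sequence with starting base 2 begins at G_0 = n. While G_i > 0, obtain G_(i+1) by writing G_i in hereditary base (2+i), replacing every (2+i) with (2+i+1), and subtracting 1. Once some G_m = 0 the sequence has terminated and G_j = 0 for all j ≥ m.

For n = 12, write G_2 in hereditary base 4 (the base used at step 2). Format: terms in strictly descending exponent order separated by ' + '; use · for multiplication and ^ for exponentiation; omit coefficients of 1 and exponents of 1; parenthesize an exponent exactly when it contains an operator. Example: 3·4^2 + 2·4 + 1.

base 2: 12 = 2^(2 + 1) + 2^2; at 3: 3^(3 + 1) + 3^3 = 108; next = 107
base 3: 107 = 3^(3 + 1) + 2·3^2 + 2·3 + 2; at 4: 4^(4 + 1) + 2·4^2 + 2·4 + 2 = 1066; next = 1065

4^(4 + 1) + 2·4^2 + 2·4 + 1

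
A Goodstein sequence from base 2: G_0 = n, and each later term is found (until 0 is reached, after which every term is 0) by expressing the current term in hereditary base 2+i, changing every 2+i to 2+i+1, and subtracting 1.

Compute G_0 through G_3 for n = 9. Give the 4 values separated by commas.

G_0=9  [base 2] 2^(2 + 1) + 1  →[2↦3]→  3^(3 + 1) + 1 = 82  −1 ⇒ G_1=81
G_1=81  [base 3] 3^(3 + 1)  →[3↦4]→  4^(4 + 1) = 1024  −1 ⇒ G_2=1023
G_2=1023  [base 4] 3·4^4 + 3·4^3 + 3·4^2 + 3·4 + 3  →[4↦5]→  3·5^5 + 3·5^3 + 3·5^2 + 3·5 + 3 = 9843  −1 ⇒ G_3=9842

9, 81, 1023, 9842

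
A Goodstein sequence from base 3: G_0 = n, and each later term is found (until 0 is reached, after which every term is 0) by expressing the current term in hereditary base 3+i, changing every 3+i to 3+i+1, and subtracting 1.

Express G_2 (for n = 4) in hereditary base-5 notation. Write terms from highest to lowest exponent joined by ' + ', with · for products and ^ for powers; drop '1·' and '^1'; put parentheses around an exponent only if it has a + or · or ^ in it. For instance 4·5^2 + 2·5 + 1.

4

4 —HB3→ 3 + 1 —bump→ 4 + 1 = 5 —(−1)→ 4
4 —HB4→ 4 —bump→ 5 = 5 —(−1)→ 4
4 —HB5→ 4 —bump→ 4 = 4 —(−1)→ 3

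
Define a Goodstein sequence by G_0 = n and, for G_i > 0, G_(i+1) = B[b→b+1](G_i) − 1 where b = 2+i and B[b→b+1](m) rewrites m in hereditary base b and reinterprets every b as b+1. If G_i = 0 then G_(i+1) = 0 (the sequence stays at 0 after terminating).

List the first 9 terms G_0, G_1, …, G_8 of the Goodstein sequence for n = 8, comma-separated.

8, 80, 553, 6310, 93395, 1647195, 33554571, 774841151, 20000000211

G_0=8  [base 2] 2^(2 + 1)  →[2↦3]→  3^(3 + 1) = 81  −1 ⇒ G_1=80
G_1=80  [base 3] 2·3^3 + 2·3^2 + 2·3 + 2  →[3↦4]→  2·4^4 + 2·4^2 + 2·4 + 2 = 554  −1 ⇒ G_2=553
G_2=553  [base 4] 2·4^4 + 2·4^2 + 2·4 + 1  →[4↦5]→  2·5^5 + 2·5^2 + 2·5 + 1 = 6311  −1 ⇒ G_3=6310
G_3=6310  [base 5] 2·5^5 + 2·5^2 + 2·5  →[5↦6]→  2·6^6 + 2·6^2 + 2·6 = 93396  −1 ⇒ G_4=93395
G_4=93395  [base 6] 2·6^6 + 2·6^2 + 6 + 5  →[6↦7]→  2·7^7 + 2·7^2 + 7 + 5 = 1647196  −1 ⇒ G_5=1647195
G_5=1647195  [base 7] 2·7^7 + 2·7^2 + 7 + 4  →[7↦8]→  2·8^8 + 2·8^2 + 8 + 4 = 33554572  −1 ⇒ G_6=33554571
G_6=33554571  [base 8] 2·8^8 + 2·8^2 + 8 + 3  →[8↦9]→  2·9^9 + 2·9^2 + 9 + 3 = 774841152  −1 ⇒ G_7=774841151
G_7=774841151  [base 9] 2·9^9 + 2·9^2 + 9 + 2  →[9↦10]→  2·10^10 + 2·10^2 + 10 + 2 = 20000000212  −1 ⇒ G_8=20000000211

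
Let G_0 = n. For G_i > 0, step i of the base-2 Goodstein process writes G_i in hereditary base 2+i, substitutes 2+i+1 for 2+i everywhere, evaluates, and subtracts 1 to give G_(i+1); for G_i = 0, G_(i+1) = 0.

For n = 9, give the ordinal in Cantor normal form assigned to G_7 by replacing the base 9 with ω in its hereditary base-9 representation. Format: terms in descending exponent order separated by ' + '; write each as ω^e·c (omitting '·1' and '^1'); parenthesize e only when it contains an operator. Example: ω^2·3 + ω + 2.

base 2: 9 = 2^(2 + 1) + 1; at 3: 3^(3 + 1) + 1 = 82; next = 81
base 3: 81 = 3^(3 + 1); at 4: 4^(4 + 1) = 1024; next = 1023
base 4: 1023 = 3·4^4 + 3·4^3 + 3·4^2 + 3·4 + 3; at 5: 3·5^5 + 3·5^3 + 3·5^2 + 3·5 + 3 = 9843; next = 9842
base 5: 9842 = 3·5^5 + 3·5^3 + 3·5^2 + 3·5 + 2; at 6: 3·6^6 + 3·6^3 + 3·6^2 + 3·6 + 2 = 140744; next = 140743
base 6: 140743 = 3·6^6 + 3·6^3 + 3·6^2 + 3·6 + 1; at 7: 3·7^7 + 3·7^3 + 3·7^2 + 3·7 + 1 = 2471827; next = 2471826
base 7: 2471826 = 3·7^7 + 3·7^3 + 3·7^2 + 3·7; at 8: 3·8^8 + 3·8^3 + 3·8^2 + 3·8 = 50333400; next = 50333399
base 8: 50333399 = 3·8^8 + 3·8^3 + 3·8^2 + 2·8 + 7; at 9: 3·9^9 + 3·9^3 + 3·9^2 + 2·9 + 7 = 1162263922; next = 1162263921
base 9: 1162263921 = 3·9^9 + 3·9^3 + 3·9^2 + 2·9 + 6; at 10: 3·10^10 + 3·10^3 + 3·10^2 + 2·10 + 6 = 30000003326; next = 30000003325

ω^ω·3 + ω^3·3 + ω^2·3 + ω·2 + 6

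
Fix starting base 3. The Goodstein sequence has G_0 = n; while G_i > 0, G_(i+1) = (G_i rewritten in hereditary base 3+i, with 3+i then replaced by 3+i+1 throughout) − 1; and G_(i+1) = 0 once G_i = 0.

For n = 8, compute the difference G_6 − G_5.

0

G_0 = 8. HB_3(8) = 2·3 + 2. Bump = 10. G_1 = 9.
G_1 = 9. HB_4(9) = 2·4 + 1. Bump = 11. G_2 = 10.
G_2 = 10. HB_5(10) = 2·5. Bump = 12. G_3 = 11.
G_3 = 11. HB_6(11) = 6 + 5. Bump = 12. G_4 = 11.
G_4 = 11. HB_7(11) = 7 + 4. Bump = 12. G_5 = 11.
G_5 = 11. HB_8(11) = 8 + 3. Bump = 12. G_6 = 11.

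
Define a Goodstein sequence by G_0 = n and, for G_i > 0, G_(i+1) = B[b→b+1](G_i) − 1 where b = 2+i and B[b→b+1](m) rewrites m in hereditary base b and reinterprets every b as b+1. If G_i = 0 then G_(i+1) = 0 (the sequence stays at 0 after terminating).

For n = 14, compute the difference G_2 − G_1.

G_0 = 14. HB_2(14) = 2^(2 + 1) + 2^2 + 2. Bump = 111. G_1 = 110.
G_1 = 110. HB_3(110) = 3^(3 + 1) + 3^3 + 2. Bump = 1282. G_2 = 1281.

1171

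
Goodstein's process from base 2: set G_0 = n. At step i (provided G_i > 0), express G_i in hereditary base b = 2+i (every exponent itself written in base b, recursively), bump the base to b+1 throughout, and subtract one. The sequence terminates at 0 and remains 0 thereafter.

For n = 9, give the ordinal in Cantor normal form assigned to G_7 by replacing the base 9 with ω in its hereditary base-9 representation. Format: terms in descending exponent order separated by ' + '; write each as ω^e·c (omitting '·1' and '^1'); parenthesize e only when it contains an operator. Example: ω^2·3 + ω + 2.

ω^ω·3 + ω^3·3 + ω^2·3 + ω·2 + 6

G_0 = 9. HB_2(9) = 2^(2 + 1) + 1. Bump = 82. G_1 = 81.
G_1 = 81. HB_3(81) = 3^(3 + 1). Bump = 1024. G_2 = 1023.
G_2 = 1023. HB_4(1023) = 3·4^4 + 3·4^3 + 3·4^2 + 3·4 + 3. Bump = 9843. G_3 = 9842.
G_3 = 9842. HB_5(9842) = 3·5^5 + 3·5^3 + 3·5^2 + 3·5 + 2. Bump = 140744. G_4 = 140743.
G_4 = 140743. HB_6(140743) = 3·6^6 + 3·6^3 + 3·6^2 + 3·6 + 1. Bump = 2471827. G_5 = 2471826.
G_5 = 2471826. HB_7(2471826) = 3·7^7 + 3·7^3 + 3·7^2 + 3·7. Bump = 50333400. G_6 = 50333399.
G_6 = 50333399. HB_8(50333399) = 3·8^8 + 3·8^3 + 3·8^2 + 2·8 + 7. Bump = 1162263922. G_7 = 1162263921.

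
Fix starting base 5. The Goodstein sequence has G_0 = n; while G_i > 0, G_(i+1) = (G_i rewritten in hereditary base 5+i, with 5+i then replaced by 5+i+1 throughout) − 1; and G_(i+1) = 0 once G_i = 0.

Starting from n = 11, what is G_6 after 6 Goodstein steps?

step 0: 11 = 2·5 + 1; sub 6 for 5: 2·6 + 1; = 13; G_1 = 13−1 = 12
step 1: 12 = 2·6; sub 7 for 6: 2·7; = 14; G_2 = 14−1 = 13
step 2: 13 = 7 + 6; sub 8 for 7: 8 + 6; = 14; G_3 = 14−1 = 13
step 3: 13 = 8 + 5; sub 9 for 8: 9 + 5; = 14; G_4 = 14−1 = 13
step 4: 13 = 9 + 4; sub 10 for 9: 10 + 4; = 14; G_5 = 14−1 = 13
step 5: 13 = 10 + 3; sub 11 for 10: 11 + 3; = 14; G_6 = 14−1 = 13
step 6: 13 = 11 + 2; sub 12 for 11: 12 + 2; = 14; G_7 = 14−1 = 13

13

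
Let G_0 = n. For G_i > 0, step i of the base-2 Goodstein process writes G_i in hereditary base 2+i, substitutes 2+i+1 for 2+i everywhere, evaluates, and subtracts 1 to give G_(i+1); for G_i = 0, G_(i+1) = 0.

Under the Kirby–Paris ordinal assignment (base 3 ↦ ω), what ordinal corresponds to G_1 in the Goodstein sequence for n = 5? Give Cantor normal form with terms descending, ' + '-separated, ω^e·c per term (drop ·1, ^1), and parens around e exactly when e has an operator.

ω^ω

i=0: 5 = 2^2 + 1 (b=2); 2→3: 3^3 + 1 = 28; 28−1 = 27
i=1: 27 = 3^3 (b=3); 3→4: 4^4 = 256; 256−1 = 255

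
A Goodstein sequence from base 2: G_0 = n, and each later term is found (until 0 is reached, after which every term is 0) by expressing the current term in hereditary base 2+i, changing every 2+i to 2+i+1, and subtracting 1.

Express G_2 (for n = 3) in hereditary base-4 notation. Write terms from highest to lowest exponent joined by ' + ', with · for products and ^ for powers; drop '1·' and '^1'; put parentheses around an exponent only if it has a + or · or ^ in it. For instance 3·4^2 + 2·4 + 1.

3

[0] 3 ≡ 2 + 1 (base 2). Lift 3: 4. −1: 3.
[1] 3 ≡ 3 (base 3). Lift 4: 4. −1: 3.
[2] 3 ≡ 3 (base 4). Lift 5: 3. −1: 2.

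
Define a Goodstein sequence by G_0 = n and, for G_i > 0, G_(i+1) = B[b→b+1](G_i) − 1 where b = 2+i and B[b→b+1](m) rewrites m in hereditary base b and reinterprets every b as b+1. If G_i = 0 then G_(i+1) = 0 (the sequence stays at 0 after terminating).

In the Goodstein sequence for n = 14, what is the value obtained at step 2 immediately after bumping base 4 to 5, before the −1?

i=0: 14 = 2^(2 + 1) + 2^2 + 2 (b=2); 2→3: 3^(3 + 1) + 3^3 + 3 = 111; 111−1 = 110
i=1: 110 = 3^(3 + 1) + 3^3 + 2 (b=3); 3→4: 4^(4 + 1) + 4^4 + 2 = 1282; 1282−1 = 1281
i=2: 1281 = 4^(4 + 1) + 4^4 + 1 (b=4); 4→5: 5^(5 + 1) + 5^5 + 1 = 18751; 18751−1 = 18750

18751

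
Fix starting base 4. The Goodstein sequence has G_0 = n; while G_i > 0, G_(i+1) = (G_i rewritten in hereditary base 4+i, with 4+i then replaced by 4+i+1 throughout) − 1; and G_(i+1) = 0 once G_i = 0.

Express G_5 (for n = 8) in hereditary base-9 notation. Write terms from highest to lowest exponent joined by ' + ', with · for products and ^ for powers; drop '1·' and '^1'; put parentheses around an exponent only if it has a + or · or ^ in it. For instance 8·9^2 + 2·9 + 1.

8 —HB4→ 2·4 —bump→ 2·5 = 10 —(−1)→ 9
9 —HB5→ 5 + 4 —bump→ 6 + 4 = 10 —(−1)→ 9
9 —HB6→ 6 + 3 —bump→ 7 + 3 = 10 —(−1)→ 9
9 —HB7→ 7 + 2 —bump→ 8 + 2 = 10 —(−1)→ 9
9 —HB8→ 8 + 1 —bump→ 9 + 1 = 10 —(−1)→ 9
9 —HB9→ 9 —bump→ 10 = 10 —(−1)→ 9

9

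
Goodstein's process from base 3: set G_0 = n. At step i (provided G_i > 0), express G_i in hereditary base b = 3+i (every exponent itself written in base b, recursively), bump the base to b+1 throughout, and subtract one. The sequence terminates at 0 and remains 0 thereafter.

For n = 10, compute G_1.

G_0=10  [base 3] 3^2 + 1  →[3↦4]→  4^2 + 1 = 17  −1 ⇒ G_1=16
G_1=16  [base 4] 4^2  →[4↦5]→  5^2 = 25  −1 ⇒ G_2=24

16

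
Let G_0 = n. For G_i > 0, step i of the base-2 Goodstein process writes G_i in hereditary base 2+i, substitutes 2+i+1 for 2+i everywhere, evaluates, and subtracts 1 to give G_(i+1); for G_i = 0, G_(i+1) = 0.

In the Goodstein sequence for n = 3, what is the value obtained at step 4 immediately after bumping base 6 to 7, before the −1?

G_0 = 3. HB_2(3) = 2 + 1. Bump = 4. G_1 = 3.
G_1 = 3. HB_3(3) = 3. Bump = 4. G_2 = 3.
G_2 = 3. HB_4(3) = 3. Bump = 3. G_3 = 2.
G_3 = 2. HB_5(2) = 2. Bump = 2. G_4 = 1.
G_4 = 1. HB_6(1) = 1. Bump = 1. G_5 = 0.

1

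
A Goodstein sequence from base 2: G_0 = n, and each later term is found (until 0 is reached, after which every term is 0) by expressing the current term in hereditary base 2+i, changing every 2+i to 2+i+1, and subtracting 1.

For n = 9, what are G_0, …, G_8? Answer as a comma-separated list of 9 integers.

9, 81, 1023, 9842, 140743, 2471826, 50333399, 1162263921, 30000003325

G_0 = 9. HB_2(9) = 2^(2 + 1) + 1. Bump = 82. G_1 = 81.
G_1 = 81. HB_3(81) = 3^(3 + 1). Bump = 1024. G_2 = 1023.
G_2 = 1023. HB_4(1023) = 3·4^4 + 3·4^3 + 3·4^2 + 3·4 + 3. Bump = 9843. G_3 = 9842.
G_3 = 9842. HB_5(9842) = 3·5^5 + 3·5^3 + 3·5^2 + 3·5 + 2. Bump = 140744. G_4 = 140743.
G_4 = 140743. HB_6(140743) = 3·6^6 + 3·6^3 + 3·6^2 + 3·6 + 1. Bump = 2471827. G_5 = 2471826.
G_5 = 2471826. HB_7(2471826) = 3·7^7 + 3·7^3 + 3·7^2 + 3·7. Bump = 50333400. G_6 = 50333399.
G_6 = 50333399. HB_8(50333399) = 3·8^8 + 3·8^3 + 3·8^2 + 2·8 + 7. Bump = 1162263922. G_7 = 1162263921.
G_7 = 1162263921. HB_9(1162263921) = 3·9^9 + 3·9^3 + 3·9^2 + 2·9 + 6. Bump = 30000003326. G_8 = 30000003325.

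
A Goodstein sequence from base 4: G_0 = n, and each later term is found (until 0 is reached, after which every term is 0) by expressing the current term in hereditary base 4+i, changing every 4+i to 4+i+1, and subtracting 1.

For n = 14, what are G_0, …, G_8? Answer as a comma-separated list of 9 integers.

14, 16, 18, 20, 21, 22, 23, 24, 25

i=0: 14 = 3·4 + 2 (b=4); 4→5: 3·5 + 2 = 17; 17−1 = 16
i=1: 16 = 3·5 + 1 (b=5); 5→6: 3·6 + 1 = 19; 19−1 = 18
i=2: 18 = 3·6 (b=6); 6→7: 3·7 = 21; 21−1 = 20
i=3: 20 = 2·7 + 6 (b=7); 7→8: 2·8 + 6 = 22; 22−1 = 21
i=4: 21 = 2·8 + 5 (b=8); 8→9: 2·9 + 5 = 23; 23−1 = 22
i=5: 22 = 2·9 + 4 (b=9); 9→10: 2·10 + 4 = 24; 24−1 = 23
i=6: 23 = 2·10 + 3 (b=10); 10→11: 2·11 + 3 = 25; 25−1 = 24
i=7: 24 = 2·11 + 2 (b=11); 11→12: 2·12 + 2 = 26; 26−1 = 25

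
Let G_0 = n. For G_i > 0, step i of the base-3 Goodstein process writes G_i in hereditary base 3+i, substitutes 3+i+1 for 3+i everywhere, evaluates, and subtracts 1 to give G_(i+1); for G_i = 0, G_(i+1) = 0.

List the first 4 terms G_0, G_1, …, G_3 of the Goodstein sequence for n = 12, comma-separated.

step 0: 12 = 3^2 + 3; sub 4 for 3: 4^2 + 4; = 20; G_1 = 20−1 = 19
step 1: 19 = 4^2 + 3; sub 5 for 4: 5^2 + 3; = 28; G_2 = 28−1 = 27
step 2: 27 = 5^2 + 2; sub 6 for 5: 6^2 + 2; = 38; G_3 = 38−1 = 37

12, 19, 27, 37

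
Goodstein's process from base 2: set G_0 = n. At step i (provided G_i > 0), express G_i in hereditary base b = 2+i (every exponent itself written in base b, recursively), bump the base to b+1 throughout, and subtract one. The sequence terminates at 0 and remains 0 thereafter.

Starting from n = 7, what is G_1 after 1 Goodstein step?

30

base 2: 7 = 2^2 + 2 + 1; at 3: 3^3 + 3 + 1 = 31; next = 30
base 3: 30 = 3^3 + 3; at 4: 4^4 + 4 = 260; next = 259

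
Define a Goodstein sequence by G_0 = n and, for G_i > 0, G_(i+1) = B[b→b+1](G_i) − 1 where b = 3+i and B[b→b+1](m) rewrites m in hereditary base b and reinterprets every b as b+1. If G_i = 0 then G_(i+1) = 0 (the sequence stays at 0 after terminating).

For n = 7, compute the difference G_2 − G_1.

1

7 —HB3→ 2·3 + 1 —bump→ 2·4 + 1 = 9 —(−1)→ 8
8 —HB4→ 2·4 —bump→ 2·5 = 10 —(−1)→ 9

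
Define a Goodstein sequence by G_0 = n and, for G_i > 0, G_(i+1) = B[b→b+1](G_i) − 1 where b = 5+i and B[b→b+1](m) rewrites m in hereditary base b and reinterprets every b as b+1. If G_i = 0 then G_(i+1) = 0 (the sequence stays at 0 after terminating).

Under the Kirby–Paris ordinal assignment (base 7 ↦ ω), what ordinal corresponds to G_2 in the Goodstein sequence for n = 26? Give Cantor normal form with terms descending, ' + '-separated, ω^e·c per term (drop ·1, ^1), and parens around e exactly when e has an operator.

i=0: 26 = 5^2 + 1 (b=5); 5→6: 6^2 + 1 = 37; 37−1 = 36
i=1: 36 = 6^2 (b=6); 6→7: 7^2 = 49; 49−1 = 48
i=2: 48 = 6·7 + 6 (b=7); 7→8: 6·8 + 6 = 54; 54−1 = 53

ω·6 + 6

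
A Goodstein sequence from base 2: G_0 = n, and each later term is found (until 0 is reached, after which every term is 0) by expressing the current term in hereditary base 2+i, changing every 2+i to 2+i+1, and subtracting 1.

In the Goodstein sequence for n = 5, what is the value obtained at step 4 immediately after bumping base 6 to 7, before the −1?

1198

base 2: 5 = 2^2 + 1; at 3: 3^3 + 1 = 28; next = 27
base 3: 27 = 3^3; at 4: 4^4 = 256; next = 255
base 4: 255 = 3·4^3 + 3·4^2 + 3·4 + 3; at 5: 3·5^3 + 3·5^2 + 3·5 + 3 = 468; next = 467
base 5: 467 = 3·5^3 + 3·5^2 + 3·5 + 2; at 6: 3·6^3 + 3·6^2 + 3·6 + 2 = 776; next = 775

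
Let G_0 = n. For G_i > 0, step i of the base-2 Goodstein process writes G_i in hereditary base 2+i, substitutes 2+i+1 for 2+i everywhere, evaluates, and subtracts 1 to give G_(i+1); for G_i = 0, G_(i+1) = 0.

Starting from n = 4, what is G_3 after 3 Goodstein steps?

60

G_0 = 4. HB_2(4) = 2^2. Bump = 27. G_1 = 26.
G_1 = 26. HB_3(26) = 2·3^2 + 2·3 + 2. Bump = 42. G_2 = 41.
G_2 = 41. HB_4(41) = 2·4^2 + 2·4 + 1. Bump = 61. G_3 = 60.
G_3 = 60. HB_5(60) = 2·5^2 + 2·5. Bump = 84. G_4 = 83.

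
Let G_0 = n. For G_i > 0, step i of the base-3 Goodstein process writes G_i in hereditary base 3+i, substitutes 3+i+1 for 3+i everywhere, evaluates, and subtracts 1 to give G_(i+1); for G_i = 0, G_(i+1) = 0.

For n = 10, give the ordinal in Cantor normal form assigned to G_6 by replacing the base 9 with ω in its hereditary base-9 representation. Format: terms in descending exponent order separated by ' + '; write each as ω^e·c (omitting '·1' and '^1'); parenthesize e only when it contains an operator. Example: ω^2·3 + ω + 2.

ω·4

G_0 = 10. HB_3(10) = 3^2 + 1. Bump = 17. G_1 = 16.
G_1 = 16. HB_4(16) = 4^2. Bump = 25. G_2 = 24.
G_2 = 24. HB_5(24) = 4·5 + 4. Bump = 28. G_3 = 27.
G_3 = 27. HB_6(27) = 4·6 + 3. Bump = 31. G_4 = 30.
G_4 = 30. HB_7(30) = 4·7 + 2. Bump = 34. G_5 = 33.
G_5 = 33. HB_8(33) = 4·8 + 1. Bump = 37. G_6 = 36.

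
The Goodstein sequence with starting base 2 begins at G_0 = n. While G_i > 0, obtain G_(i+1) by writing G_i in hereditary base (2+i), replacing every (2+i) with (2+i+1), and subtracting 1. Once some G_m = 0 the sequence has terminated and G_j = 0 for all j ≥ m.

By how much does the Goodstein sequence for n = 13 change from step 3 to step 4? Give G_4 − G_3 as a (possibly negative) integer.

264619

[0] 13 ≡ 2^(2 + 1) + 2^2 + 1 (base 2). Lift 3: 109. −1: 108.
[1] 108 ≡ 3^(3 + 1) + 3^3 (base 3). Lift 4: 1280. −1: 1279.
[2] 1279 ≡ 4^(4 + 1) + 3·4^3 + 3·4^2 + 3·4 + 3 (base 4). Lift 5: 16093. −1: 16092.
[3] 16092 ≡ 5^(5 + 1) + 3·5^3 + 3·5^2 + 3·5 + 2 (base 5). Lift 6: 280712. −1: 280711.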